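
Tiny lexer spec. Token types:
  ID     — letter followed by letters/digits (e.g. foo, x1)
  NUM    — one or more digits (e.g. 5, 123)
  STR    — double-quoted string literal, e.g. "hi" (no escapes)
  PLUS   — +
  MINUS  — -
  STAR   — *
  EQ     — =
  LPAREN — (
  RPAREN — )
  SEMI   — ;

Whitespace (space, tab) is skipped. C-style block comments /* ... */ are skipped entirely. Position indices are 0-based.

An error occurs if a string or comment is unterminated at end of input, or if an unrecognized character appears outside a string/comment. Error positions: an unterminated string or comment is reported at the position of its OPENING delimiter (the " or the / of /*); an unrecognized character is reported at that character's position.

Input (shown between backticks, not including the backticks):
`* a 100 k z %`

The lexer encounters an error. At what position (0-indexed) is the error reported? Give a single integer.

pos=0: emit STAR '*'
pos=2: emit ID 'a' (now at pos=3)
pos=4: emit NUM '100' (now at pos=7)
pos=8: emit ID 'k' (now at pos=9)
pos=10: emit ID 'z' (now at pos=11)
pos=12: ERROR — unrecognized char '%'

Answer: 12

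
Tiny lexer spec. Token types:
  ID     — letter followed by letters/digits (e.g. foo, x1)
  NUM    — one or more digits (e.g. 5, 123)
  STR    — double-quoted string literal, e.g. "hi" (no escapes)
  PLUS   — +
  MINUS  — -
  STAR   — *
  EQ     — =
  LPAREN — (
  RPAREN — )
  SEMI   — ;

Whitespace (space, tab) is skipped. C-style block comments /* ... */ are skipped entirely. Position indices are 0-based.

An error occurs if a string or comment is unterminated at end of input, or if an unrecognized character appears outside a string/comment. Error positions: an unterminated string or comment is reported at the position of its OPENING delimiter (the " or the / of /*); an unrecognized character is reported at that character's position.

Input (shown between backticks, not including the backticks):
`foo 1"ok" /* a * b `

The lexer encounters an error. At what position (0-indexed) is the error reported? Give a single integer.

pos=0: emit ID 'foo' (now at pos=3)
pos=4: emit NUM '1' (now at pos=5)
pos=5: enter STRING mode
pos=5: emit STR "ok" (now at pos=9)
pos=10: enter COMMENT mode (saw '/*')
pos=10: ERROR — unterminated comment (reached EOF)

Answer: 10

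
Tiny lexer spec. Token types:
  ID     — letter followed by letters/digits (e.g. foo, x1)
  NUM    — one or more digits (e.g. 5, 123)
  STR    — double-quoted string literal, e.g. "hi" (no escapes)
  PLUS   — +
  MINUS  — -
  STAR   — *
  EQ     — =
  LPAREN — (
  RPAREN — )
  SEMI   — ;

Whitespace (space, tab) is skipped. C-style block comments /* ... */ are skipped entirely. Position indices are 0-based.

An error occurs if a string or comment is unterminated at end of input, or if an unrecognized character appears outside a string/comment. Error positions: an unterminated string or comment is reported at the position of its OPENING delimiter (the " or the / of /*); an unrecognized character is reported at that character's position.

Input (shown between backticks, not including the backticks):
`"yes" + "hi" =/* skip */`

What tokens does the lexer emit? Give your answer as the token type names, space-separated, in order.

pos=0: enter STRING mode
pos=0: emit STR "yes" (now at pos=5)
pos=6: emit PLUS '+'
pos=8: enter STRING mode
pos=8: emit STR "hi" (now at pos=12)
pos=13: emit EQ '='
pos=14: enter COMMENT mode (saw '/*')
exit COMMENT mode (now at pos=24)
DONE. 4 tokens: [STR, PLUS, STR, EQ]

Answer: STR PLUS STR EQ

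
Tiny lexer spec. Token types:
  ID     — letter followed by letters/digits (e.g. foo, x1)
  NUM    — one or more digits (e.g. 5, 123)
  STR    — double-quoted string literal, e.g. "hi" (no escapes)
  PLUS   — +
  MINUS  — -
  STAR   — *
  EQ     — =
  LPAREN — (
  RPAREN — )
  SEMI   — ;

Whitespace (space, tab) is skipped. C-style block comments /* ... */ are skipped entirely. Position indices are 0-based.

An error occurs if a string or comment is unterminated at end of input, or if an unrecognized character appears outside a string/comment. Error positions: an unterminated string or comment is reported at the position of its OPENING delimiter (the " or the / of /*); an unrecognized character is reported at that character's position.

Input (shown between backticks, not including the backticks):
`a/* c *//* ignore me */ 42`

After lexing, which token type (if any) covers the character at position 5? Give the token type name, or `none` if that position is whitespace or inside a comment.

pos=0: emit ID 'a' (now at pos=1)
pos=1: enter COMMENT mode (saw '/*')
exit COMMENT mode (now at pos=8)
pos=8: enter COMMENT mode (saw '/*')
exit COMMENT mode (now at pos=23)
pos=24: emit NUM '42' (now at pos=26)
DONE. 2 tokens: [ID, NUM]
Position 5: char is ' ' -> none

Answer: none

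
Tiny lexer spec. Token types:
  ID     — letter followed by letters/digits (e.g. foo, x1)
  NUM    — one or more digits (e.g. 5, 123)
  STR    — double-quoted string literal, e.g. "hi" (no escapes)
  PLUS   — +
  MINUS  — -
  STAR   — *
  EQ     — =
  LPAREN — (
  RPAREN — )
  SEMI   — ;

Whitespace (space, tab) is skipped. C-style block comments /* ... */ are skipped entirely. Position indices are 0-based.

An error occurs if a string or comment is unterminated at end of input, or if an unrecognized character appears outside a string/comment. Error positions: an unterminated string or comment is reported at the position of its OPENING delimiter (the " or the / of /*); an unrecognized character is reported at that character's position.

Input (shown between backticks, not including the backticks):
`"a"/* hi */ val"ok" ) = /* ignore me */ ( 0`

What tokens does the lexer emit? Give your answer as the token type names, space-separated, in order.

Answer: STR ID STR RPAREN EQ LPAREN NUM

Derivation:
pos=0: enter STRING mode
pos=0: emit STR "a" (now at pos=3)
pos=3: enter COMMENT mode (saw '/*')
exit COMMENT mode (now at pos=11)
pos=12: emit ID 'val' (now at pos=15)
pos=15: enter STRING mode
pos=15: emit STR "ok" (now at pos=19)
pos=20: emit RPAREN ')'
pos=22: emit EQ '='
pos=24: enter COMMENT mode (saw '/*')
exit COMMENT mode (now at pos=39)
pos=40: emit LPAREN '('
pos=42: emit NUM '0' (now at pos=43)
DONE. 7 tokens: [STR, ID, STR, RPAREN, EQ, LPAREN, NUM]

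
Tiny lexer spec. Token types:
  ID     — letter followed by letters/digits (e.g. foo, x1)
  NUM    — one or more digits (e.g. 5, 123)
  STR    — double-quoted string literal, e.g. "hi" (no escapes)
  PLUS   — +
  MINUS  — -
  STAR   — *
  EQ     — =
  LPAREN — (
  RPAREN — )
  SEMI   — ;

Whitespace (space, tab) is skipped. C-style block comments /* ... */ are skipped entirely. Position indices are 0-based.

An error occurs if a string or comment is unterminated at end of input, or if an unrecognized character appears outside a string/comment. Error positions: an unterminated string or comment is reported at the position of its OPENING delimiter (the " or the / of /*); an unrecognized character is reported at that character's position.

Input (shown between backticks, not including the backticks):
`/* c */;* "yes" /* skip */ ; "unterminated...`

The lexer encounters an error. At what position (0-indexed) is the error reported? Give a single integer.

Answer: 29

Derivation:
pos=0: enter COMMENT mode (saw '/*')
exit COMMENT mode (now at pos=7)
pos=7: emit SEMI ';'
pos=8: emit STAR '*'
pos=10: enter STRING mode
pos=10: emit STR "yes" (now at pos=15)
pos=16: enter COMMENT mode (saw '/*')
exit COMMENT mode (now at pos=26)
pos=27: emit SEMI ';'
pos=29: enter STRING mode
pos=29: ERROR — unterminated string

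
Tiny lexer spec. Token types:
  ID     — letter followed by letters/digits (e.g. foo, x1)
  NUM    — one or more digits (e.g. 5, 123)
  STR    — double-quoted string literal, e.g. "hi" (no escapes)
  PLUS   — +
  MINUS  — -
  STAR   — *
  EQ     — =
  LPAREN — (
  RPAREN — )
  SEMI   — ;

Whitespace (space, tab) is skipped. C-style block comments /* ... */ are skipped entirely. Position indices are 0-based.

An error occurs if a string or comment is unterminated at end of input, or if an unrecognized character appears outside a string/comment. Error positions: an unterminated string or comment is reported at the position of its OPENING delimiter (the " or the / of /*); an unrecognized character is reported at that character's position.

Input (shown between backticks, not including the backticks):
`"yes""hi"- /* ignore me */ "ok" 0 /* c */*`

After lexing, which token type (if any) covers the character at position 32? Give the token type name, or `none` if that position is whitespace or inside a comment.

pos=0: enter STRING mode
pos=0: emit STR "yes" (now at pos=5)
pos=5: enter STRING mode
pos=5: emit STR "hi" (now at pos=9)
pos=9: emit MINUS '-'
pos=11: enter COMMENT mode (saw '/*')
exit COMMENT mode (now at pos=26)
pos=27: enter STRING mode
pos=27: emit STR "ok" (now at pos=31)
pos=32: emit NUM '0' (now at pos=33)
pos=34: enter COMMENT mode (saw '/*')
exit COMMENT mode (now at pos=41)
pos=41: emit STAR '*'
DONE. 6 tokens: [STR, STR, MINUS, STR, NUM, STAR]
Position 32: char is '0' -> NUM

Answer: NUM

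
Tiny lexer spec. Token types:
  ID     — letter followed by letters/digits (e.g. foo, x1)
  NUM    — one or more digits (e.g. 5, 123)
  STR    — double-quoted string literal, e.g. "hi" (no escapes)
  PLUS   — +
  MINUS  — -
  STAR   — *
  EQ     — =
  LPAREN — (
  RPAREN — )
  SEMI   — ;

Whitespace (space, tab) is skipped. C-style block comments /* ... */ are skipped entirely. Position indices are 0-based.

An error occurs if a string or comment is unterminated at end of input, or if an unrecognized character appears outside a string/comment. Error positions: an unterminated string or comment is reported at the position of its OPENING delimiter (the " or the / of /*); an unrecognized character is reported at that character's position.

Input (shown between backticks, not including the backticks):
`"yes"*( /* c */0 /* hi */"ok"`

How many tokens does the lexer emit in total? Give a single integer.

Answer: 5

Derivation:
pos=0: enter STRING mode
pos=0: emit STR "yes" (now at pos=5)
pos=5: emit STAR '*'
pos=6: emit LPAREN '('
pos=8: enter COMMENT mode (saw '/*')
exit COMMENT mode (now at pos=15)
pos=15: emit NUM '0' (now at pos=16)
pos=17: enter COMMENT mode (saw '/*')
exit COMMENT mode (now at pos=25)
pos=25: enter STRING mode
pos=25: emit STR "ok" (now at pos=29)
DONE. 5 tokens: [STR, STAR, LPAREN, NUM, STR]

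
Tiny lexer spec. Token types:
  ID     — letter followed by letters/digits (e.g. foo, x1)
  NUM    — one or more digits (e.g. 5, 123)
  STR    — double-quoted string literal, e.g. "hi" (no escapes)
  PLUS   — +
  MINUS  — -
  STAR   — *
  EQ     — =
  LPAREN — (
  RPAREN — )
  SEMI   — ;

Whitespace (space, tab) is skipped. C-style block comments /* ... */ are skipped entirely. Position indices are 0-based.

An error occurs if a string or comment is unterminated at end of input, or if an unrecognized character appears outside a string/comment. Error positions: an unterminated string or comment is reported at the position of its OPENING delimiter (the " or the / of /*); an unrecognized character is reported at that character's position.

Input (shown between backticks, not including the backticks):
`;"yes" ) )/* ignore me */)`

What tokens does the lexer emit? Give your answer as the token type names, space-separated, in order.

pos=0: emit SEMI ';'
pos=1: enter STRING mode
pos=1: emit STR "yes" (now at pos=6)
pos=7: emit RPAREN ')'
pos=9: emit RPAREN ')'
pos=10: enter COMMENT mode (saw '/*')
exit COMMENT mode (now at pos=25)
pos=25: emit RPAREN ')'
DONE. 5 tokens: [SEMI, STR, RPAREN, RPAREN, RPAREN]

Answer: SEMI STR RPAREN RPAREN RPAREN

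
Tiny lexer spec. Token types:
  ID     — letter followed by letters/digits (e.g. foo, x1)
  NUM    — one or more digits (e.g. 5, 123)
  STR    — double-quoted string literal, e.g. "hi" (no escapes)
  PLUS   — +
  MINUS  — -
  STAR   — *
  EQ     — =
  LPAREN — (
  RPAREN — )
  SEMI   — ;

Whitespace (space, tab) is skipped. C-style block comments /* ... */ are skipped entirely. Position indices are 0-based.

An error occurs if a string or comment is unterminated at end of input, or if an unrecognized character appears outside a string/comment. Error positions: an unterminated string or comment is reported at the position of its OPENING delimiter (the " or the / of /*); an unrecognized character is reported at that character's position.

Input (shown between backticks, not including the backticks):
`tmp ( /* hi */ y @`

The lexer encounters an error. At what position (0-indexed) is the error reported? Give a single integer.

pos=0: emit ID 'tmp' (now at pos=3)
pos=4: emit LPAREN '('
pos=6: enter COMMENT mode (saw '/*')
exit COMMENT mode (now at pos=14)
pos=15: emit ID 'y' (now at pos=16)
pos=17: ERROR — unrecognized char '@'

Answer: 17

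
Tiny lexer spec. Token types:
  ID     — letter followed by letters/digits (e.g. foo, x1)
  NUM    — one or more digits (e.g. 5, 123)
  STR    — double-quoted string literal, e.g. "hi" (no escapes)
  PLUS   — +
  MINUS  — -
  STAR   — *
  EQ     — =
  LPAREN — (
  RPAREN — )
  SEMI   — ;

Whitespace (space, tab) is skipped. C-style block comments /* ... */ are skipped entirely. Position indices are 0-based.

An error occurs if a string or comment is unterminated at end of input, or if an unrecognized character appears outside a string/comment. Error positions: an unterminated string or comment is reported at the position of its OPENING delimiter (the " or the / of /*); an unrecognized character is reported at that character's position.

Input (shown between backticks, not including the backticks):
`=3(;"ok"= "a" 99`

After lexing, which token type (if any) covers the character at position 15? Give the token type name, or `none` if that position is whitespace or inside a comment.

Answer: NUM

Derivation:
pos=0: emit EQ '='
pos=1: emit NUM '3' (now at pos=2)
pos=2: emit LPAREN '('
pos=3: emit SEMI ';'
pos=4: enter STRING mode
pos=4: emit STR "ok" (now at pos=8)
pos=8: emit EQ '='
pos=10: enter STRING mode
pos=10: emit STR "a" (now at pos=13)
pos=14: emit NUM '99' (now at pos=16)
DONE. 8 tokens: [EQ, NUM, LPAREN, SEMI, STR, EQ, STR, NUM]
Position 15: char is '9' -> NUM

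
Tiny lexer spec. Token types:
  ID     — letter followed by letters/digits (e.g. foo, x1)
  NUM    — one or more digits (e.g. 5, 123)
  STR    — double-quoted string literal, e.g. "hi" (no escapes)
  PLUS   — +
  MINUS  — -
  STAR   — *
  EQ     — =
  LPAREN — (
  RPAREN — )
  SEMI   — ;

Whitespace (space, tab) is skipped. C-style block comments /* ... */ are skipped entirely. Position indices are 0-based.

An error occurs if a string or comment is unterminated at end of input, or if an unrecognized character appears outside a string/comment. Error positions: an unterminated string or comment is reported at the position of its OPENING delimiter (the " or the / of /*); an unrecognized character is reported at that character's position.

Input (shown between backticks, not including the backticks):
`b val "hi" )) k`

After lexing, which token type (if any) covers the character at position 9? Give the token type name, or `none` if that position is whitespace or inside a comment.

pos=0: emit ID 'b' (now at pos=1)
pos=2: emit ID 'val' (now at pos=5)
pos=6: enter STRING mode
pos=6: emit STR "hi" (now at pos=10)
pos=11: emit RPAREN ')'
pos=12: emit RPAREN ')'
pos=14: emit ID 'k' (now at pos=15)
DONE. 6 tokens: [ID, ID, STR, RPAREN, RPAREN, ID]
Position 9: char is '"' -> STR

Answer: STR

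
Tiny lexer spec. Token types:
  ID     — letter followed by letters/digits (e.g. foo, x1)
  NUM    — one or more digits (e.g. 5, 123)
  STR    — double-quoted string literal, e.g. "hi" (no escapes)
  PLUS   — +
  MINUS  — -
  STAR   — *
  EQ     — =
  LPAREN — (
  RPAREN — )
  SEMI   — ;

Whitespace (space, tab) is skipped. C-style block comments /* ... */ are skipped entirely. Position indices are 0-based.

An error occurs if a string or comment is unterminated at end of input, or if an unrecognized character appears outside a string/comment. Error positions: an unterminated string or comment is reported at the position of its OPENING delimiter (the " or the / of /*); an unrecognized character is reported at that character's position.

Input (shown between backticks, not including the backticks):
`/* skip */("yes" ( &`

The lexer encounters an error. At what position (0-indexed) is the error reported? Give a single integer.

pos=0: enter COMMENT mode (saw '/*')
exit COMMENT mode (now at pos=10)
pos=10: emit LPAREN '('
pos=11: enter STRING mode
pos=11: emit STR "yes" (now at pos=16)
pos=17: emit LPAREN '('
pos=19: ERROR — unrecognized char '&'

Answer: 19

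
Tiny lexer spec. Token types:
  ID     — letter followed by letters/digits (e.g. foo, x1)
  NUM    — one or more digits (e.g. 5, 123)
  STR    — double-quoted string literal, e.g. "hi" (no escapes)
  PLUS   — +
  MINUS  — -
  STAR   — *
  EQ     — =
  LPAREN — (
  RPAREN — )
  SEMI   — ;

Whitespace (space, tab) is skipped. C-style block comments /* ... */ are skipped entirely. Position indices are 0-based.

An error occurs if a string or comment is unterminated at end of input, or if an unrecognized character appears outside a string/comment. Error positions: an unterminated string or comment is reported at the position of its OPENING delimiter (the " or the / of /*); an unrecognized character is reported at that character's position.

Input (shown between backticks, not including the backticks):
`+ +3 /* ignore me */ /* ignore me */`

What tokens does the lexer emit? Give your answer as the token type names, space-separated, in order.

Answer: PLUS PLUS NUM

Derivation:
pos=0: emit PLUS '+'
pos=2: emit PLUS '+'
pos=3: emit NUM '3' (now at pos=4)
pos=5: enter COMMENT mode (saw '/*')
exit COMMENT mode (now at pos=20)
pos=21: enter COMMENT mode (saw '/*')
exit COMMENT mode (now at pos=36)
DONE. 3 tokens: [PLUS, PLUS, NUM]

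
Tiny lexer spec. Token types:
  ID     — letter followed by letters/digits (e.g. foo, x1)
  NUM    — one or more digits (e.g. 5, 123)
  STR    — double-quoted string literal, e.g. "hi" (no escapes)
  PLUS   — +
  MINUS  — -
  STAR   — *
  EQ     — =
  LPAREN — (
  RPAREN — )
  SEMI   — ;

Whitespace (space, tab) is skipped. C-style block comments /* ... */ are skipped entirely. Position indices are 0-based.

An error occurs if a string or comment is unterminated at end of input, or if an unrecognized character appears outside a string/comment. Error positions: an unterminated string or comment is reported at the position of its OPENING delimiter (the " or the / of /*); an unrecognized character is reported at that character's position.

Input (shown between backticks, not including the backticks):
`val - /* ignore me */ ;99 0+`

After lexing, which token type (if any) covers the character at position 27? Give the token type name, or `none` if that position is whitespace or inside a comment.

Answer: PLUS

Derivation:
pos=0: emit ID 'val' (now at pos=3)
pos=4: emit MINUS '-'
pos=6: enter COMMENT mode (saw '/*')
exit COMMENT mode (now at pos=21)
pos=22: emit SEMI ';'
pos=23: emit NUM '99' (now at pos=25)
pos=26: emit NUM '0' (now at pos=27)
pos=27: emit PLUS '+'
DONE. 6 tokens: [ID, MINUS, SEMI, NUM, NUM, PLUS]
Position 27: char is '+' -> PLUS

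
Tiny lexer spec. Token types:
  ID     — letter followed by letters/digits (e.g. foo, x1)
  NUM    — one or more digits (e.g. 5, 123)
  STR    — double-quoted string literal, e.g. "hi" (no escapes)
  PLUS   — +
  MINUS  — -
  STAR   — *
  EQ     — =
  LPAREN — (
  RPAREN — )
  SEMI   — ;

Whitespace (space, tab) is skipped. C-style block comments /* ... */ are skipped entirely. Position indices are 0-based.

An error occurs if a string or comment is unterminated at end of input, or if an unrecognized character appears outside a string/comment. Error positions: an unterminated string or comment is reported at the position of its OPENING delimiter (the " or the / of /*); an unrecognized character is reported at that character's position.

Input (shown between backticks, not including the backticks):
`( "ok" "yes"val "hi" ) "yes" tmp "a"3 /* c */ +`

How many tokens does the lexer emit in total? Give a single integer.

Answer: 11

Derivation:
pos=0: emit LPAREN '('
pos=2: enter STRING mode
pos=2: emit STR "ok" (now at pos=6)
pos=7: enter STRING mode
pos=7: emit STR "yes" (now at pos=12)
pos=12: emit ID 'val' (now at pos=15)
pos=16: enter STRING mode
pos=16: emit STR "hi" (now at pos=20)
pos=21: emit RPAREN ')'
pos=23: enter STRING mode
pos=23: emit STR "yes" (now at pos=28)
pos=29: emit ID 'tmp' (now at pos=32)
pos=33: enter STRING mode
pos=33: emit STR "a" (now at pos=36)
pos=36: emit NUM '3' (now at pos=37)
pos=38: enter COMMENT mode (saw '/*')
exit COMMENT mode (now at pos=45)
pos=46: emit PLUS '+'
DONE. 11 tokens: [LPAREN, STR, STR, ID, STR, RPAREN, STR, ID, STR, NUM, PLUS]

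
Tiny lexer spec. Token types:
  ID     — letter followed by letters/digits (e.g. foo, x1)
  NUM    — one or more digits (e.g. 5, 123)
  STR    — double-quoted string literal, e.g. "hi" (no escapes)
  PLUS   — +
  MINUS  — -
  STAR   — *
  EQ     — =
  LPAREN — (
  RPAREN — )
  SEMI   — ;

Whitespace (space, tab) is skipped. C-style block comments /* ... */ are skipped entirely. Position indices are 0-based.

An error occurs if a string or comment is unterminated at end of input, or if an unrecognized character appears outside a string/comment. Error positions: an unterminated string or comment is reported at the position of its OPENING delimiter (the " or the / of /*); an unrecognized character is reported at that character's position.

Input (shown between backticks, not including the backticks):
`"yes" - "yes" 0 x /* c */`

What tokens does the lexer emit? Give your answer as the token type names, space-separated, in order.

pos=0: enter STRING mode
pos=0: emit STR "yes" (now at pos=5)
pos=6: emit MINUS '-'
pos=8: enter STRING mode
pos=8: emit STR "yes" (now at pos=13)
pos=14: emit NUM '0' (now at pos=15)
pos=16: emit ID 'x' (now at pos=17)
pos=18: enter COMMENT mode (saw '/*')
exit COMMENT mode (now at pos=25)
DONE. 5 tokens: [STR, MINUS, STR, NUM, ID]

Answer: STR MINUS STR NUM ID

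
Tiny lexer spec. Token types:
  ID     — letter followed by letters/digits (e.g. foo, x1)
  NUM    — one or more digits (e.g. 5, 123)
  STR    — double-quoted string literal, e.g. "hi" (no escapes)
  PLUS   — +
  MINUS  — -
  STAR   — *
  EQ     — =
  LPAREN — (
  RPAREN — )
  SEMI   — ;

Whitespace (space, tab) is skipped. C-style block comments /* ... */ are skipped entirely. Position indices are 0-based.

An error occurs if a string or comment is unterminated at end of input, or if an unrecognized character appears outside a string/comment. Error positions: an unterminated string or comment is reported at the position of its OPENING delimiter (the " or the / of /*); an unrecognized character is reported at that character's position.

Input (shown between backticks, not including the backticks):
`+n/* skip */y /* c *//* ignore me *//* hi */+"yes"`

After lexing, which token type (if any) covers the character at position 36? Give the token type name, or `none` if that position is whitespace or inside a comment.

Answer: none

Derivation:
pos=0: emit PLUS '+'
pos=1: emit ID 'n' (now at pos=2)
pos=2: enter COMMENT mode (saw '/*')
exit COMMENT mode (now at pos=12)
pos=12: emit ID 'y' (now at pos=13)
pos=14: enter COMMENT mode (saw '/*')
exit COMMENT mode (now at pos=21)
pos=21: enter COMMENT mode (saw '/*')
exit COMMENT mode (now at pos=36)
pos=36: enter COMMENT mode (saw '/*')
exit COMMENT mode (now at pos=44)
pos=44: emit PLUS '+'
pos=45: enter STRING mode
pos=45: emit STR "yes" (now at pos=50)
DONE. 5 tokens: [PLUS, ID, ID, PLUS, STR]
Position 36: char is '/' -> none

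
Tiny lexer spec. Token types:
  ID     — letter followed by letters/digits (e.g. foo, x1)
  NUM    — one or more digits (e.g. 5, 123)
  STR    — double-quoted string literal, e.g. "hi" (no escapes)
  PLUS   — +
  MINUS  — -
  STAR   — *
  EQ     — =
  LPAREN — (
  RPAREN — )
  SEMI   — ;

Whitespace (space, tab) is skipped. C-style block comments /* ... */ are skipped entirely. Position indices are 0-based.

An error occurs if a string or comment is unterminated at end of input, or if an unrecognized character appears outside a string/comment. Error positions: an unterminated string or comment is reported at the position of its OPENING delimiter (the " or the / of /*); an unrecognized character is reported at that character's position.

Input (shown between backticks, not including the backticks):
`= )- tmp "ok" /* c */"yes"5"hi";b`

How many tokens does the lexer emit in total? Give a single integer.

pos=0: emit EQ '='
pos=2: emit RPAREN ')'
pos=3: emit MINUS '-'
pos=5: emit ID 'tmp' (now at pos=8)
pos=9: enter STRING mode
pos=9: emit STR "ok" (now at pos=13)
pos=14: enter COMMENT mode (saw '/*')
exit COMMENT mode (now at pos=21)
pos=21: enter STRING mode
pos=21: emit STR "yes" (now at pos=26)
pos=26: emit NUM '5' (now at pos=27)
pos=27: enter STRING mode
pos=27: emit STR "hi" (now at pos=31)
pos=31: emit SEMI ';'
pos=32: emit ID 'b' (now at pos=33)
DONE. 10 tokens: [EQ, RPAREN, MINUS, ID, STR, STR, NUM, STR, SEMI, ID]

Answer: 10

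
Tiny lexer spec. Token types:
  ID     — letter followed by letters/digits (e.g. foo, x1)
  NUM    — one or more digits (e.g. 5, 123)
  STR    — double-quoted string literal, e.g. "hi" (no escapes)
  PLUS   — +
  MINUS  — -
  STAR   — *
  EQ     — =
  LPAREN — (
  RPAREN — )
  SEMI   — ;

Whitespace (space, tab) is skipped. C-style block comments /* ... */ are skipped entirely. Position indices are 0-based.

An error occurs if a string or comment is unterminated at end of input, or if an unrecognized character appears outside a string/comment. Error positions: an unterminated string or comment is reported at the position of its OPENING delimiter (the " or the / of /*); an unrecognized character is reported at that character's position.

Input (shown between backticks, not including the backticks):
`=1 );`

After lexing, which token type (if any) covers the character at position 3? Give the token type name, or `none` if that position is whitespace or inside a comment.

Answer: RPAREN

Derivation:
pos=0: emit EQ '='
pos=1: emit NUM '1' (now at pos=2)
pos=3: emit RPAREN ')'
pos=4: emit SEMI ';'
DONE. 4 tokens: [EQ, NUM, RPAREN, SEMI]
Position 3: char is ')' -> RPAREN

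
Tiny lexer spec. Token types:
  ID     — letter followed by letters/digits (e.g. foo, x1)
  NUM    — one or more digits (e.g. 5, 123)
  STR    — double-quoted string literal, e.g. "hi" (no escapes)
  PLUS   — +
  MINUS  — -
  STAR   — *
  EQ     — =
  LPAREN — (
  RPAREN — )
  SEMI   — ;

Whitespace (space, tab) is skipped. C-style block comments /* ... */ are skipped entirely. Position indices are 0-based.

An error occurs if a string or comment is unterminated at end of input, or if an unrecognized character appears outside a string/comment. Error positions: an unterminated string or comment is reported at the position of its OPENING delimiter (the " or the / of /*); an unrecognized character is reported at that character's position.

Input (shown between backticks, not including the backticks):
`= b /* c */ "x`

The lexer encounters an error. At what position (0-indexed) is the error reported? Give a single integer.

pos=0: emit EQ '='
pos=2: emit ID 'b' (now at pos=3)
pos=4: enter COMMENT mode (saw '/*')
exit COMMENT mode (now at pos=11)
pos=12: enter STRING mode
pos=12: ERROR — unterminated string

Answer: 12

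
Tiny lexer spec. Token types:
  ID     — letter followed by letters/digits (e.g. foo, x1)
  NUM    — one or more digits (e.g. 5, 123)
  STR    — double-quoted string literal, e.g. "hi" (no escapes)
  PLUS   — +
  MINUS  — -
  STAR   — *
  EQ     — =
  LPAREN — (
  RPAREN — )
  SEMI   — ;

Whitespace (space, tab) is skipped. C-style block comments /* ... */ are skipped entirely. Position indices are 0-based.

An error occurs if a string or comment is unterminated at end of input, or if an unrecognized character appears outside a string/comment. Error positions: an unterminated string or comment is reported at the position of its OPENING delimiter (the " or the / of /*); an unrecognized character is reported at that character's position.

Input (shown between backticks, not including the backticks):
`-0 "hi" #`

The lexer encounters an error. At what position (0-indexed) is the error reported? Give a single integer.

Answer: 8

Derivation:
pos=0: emit MINUS '-'
pos=1: emit NUM '0' (now at pos=2)
pos=3: enter STRING mode
pos=3: emit STR "hi" (now at pos=7)
pos=8: ERROR — unrecognized char '#'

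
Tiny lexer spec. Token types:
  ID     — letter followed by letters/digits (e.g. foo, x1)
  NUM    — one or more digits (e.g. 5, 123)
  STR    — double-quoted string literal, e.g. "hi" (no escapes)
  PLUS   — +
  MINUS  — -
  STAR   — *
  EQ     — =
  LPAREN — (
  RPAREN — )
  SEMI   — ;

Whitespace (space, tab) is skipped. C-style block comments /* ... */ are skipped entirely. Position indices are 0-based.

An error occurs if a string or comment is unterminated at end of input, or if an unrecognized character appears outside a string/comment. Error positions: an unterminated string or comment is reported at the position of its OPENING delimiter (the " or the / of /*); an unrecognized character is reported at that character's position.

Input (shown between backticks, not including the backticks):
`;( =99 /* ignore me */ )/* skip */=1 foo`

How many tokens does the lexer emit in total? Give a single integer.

pos=0: emit SEMI ';'
pos=1: emit LPAREN '('
pos=3: emit EQ '='
pos=4: emit NUM '99' (now at pos=6)
pos=7: enter COMMENT mode (saw '/*')
exit COMMENT mode (now at pos=22)
pos=23: emit RPAREN ')'
pos=24: enter COMMENT mode (saw '/*')
exit COMMENT mode (now at pos=34)
pos=34: emit EQ '='
pos=35: emit NUM '1' (now at pos=36)
pos=37: emit ID 'foo' (now at pos=40)
DONE. 8 tokens: [SEMI, LPAREN, EQ, NUM, RPAREN, EQ, NUM, ID]

Answer: 8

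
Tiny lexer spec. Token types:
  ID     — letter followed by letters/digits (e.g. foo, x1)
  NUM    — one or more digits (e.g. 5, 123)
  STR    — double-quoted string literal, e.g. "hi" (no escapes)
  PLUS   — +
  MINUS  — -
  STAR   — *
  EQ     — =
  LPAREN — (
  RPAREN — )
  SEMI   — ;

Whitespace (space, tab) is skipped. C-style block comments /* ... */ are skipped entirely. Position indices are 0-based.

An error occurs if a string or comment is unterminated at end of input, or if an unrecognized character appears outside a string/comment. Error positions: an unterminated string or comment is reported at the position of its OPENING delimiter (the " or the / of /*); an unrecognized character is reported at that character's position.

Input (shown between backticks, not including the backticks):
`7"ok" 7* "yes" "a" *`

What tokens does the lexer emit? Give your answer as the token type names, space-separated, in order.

pos=0: emit NUM '7' (now at pos=1)
pos=1: enter STRING mode
pos=1: emit STR "ok" (now at pos=5)
pos=6: emit NUM '7' (now at pos=7)
pos=7: emit STAR '*'
pos=9: enter STRING mode
pos=9: emit STR "yes" (now at pos=14)
pos=15: enter STRING mode
pos=15: emit STR "a" (now at pos=18)
pos=19: emit STAR '*'
DONE. 7 tokens: [NUM, STR, NUM, STAR, STR, STR, STAR]

Answer: NUM STR NUM STAR STR STR STAR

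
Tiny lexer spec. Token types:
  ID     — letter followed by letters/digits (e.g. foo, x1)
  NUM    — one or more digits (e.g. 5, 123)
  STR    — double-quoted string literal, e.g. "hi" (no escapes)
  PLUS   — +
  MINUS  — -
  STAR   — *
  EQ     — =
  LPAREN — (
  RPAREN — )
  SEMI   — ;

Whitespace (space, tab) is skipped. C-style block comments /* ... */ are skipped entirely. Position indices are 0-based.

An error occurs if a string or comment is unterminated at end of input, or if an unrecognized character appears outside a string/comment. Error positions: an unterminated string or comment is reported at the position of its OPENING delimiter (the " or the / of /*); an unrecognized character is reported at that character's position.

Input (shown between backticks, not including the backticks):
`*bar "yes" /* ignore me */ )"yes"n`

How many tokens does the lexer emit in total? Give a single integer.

Answer: 6

Derivation:
pos=0: emit STAR '*'
pos=1: emit ID 'bar' (now at pos=4)
pos=5: enter STRING mode
pos=5: emit STR "yes" (now at pos=10)
pos=11: enter COMMENT mode (saw '/*')
exit COMMENT mode (now at pos=26)
pos=27: emit RPAREN ')'
pos=28: enter STRING mode
pos=28: emit STR "yes" (now at pos=33)
pos=33: emit ID 'n' (now at pos=34)
DONE. 6 tokens: [STAR, ID, STR, RPAREN, STR, ID]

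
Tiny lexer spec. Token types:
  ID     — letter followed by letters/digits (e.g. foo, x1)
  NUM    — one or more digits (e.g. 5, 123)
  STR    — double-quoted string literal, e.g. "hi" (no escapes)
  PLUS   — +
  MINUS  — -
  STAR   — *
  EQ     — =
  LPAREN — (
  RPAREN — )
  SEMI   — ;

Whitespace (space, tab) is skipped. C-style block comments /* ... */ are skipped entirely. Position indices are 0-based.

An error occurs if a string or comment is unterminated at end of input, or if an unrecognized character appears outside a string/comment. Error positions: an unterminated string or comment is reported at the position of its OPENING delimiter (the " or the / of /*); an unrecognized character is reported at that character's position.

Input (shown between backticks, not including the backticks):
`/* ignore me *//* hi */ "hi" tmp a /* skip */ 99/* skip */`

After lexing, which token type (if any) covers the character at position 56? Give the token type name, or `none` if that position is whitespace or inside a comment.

pos=0: enter COMMENT mode (saw '/*')
exit COMMENT mode (now at pos=15)
pos=15: enter COMMENT mode (saw '/*')
exit COMMENT mode (now at pos=23)
pos=24: enter STRING mode
pos=24: emit STR "hi" (now at pos=28)
pos=29: emit ID 'tmp' (now at pos=32)
pos=33: emit ID 'a' (now at pos=34)
pos=35: enter COMMENT mode (saw '/*')
exit COMMENT mode (now at pos=45)
pos=46: emit NUM '99' (now at pos=48)
pos=48: enter COMMENT mode (saw '/*')
exit COMMENT mode (now at pos=58)
DONE. 4 tokens: [STR, ID, ID, NUM]
Position 56: char is '*' -> none

Answer: none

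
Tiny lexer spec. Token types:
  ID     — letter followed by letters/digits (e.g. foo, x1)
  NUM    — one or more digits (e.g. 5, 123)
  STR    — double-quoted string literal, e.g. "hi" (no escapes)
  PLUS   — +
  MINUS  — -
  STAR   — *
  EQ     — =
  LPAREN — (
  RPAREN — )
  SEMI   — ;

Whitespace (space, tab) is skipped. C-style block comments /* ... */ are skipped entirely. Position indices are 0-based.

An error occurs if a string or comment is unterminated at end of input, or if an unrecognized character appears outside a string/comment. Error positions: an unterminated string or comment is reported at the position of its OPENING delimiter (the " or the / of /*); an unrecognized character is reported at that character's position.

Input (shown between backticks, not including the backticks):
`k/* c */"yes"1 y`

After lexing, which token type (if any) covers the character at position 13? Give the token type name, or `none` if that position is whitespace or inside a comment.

Answer: NUM

Derivation:
pos=0: emit ID 'k' (now at pos=1)
pos=1: enter COMMENT mode (saw '/*')
exit COMMENT mode (now at pos=8)
pos=8: enter STRING mode
pos=8: emit STR "yes" (now at pos=13)
pos=13: emit NUM '1' (now at pos=14)
pos=15: emit ID 'y' (now at pos=16)
DONE. 4 tokens: [ID, STR, NUM, ID]
Position 13: char is '1' -> NUM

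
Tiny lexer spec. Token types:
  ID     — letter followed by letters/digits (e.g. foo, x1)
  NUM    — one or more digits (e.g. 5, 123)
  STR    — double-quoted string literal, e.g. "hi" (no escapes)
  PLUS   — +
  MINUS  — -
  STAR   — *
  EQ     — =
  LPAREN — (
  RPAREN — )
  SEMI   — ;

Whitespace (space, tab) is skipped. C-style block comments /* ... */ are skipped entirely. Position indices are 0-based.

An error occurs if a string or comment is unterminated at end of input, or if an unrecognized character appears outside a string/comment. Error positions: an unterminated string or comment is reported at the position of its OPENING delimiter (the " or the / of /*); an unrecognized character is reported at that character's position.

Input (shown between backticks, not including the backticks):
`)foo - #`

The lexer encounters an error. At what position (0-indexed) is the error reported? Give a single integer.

Answer: 7

Derivation:
pos=0: emit RPAREN ')'
pos=1: emit ID 'foo' (now at pos=4)
pos=5: emit MINUS '-'
pos=7: ERROR — unrecognized char '#'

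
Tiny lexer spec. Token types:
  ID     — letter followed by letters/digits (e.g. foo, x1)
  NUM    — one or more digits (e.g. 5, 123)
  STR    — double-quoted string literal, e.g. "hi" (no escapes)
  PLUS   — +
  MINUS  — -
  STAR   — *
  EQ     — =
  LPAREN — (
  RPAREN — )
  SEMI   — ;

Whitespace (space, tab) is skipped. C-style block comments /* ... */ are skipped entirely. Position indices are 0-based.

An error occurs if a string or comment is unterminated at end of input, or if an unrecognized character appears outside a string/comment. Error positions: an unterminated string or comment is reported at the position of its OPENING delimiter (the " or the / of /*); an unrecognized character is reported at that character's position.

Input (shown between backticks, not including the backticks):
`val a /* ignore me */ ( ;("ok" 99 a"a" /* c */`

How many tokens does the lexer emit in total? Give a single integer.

Answer: 9

Derivation:
pos=0: emit ID 'val' (now at pos=3)
pos=4: emit ID 'a' (now at pos=5)
pos=6: enter COMMENT mode (saw '/*')
exit COMMENT mode (now at pos=21)
pos=22: emit LPAREN '('
pos=24: emit SEMI ';'
pos=25: emit LPAREN '('
pos=26: enter STRING mode
pos=26: emit STR "ok" (now at pos=30)
pos=31: emit NUM '99' (now at pos=33)
pos=34: emit ID 'a' (now at pos=35)
pos=35: enter STRING mode
pos=35: emit STR "a" (now at pos=38)
pos=39: enter COMMENT mode (saw '/*')
exit COMMENT mode (now at pos=46)
DONE. 9 tokens: [ID, ID, LPAREN, SEMI, LPAREN, STR, NUM, ID, STR]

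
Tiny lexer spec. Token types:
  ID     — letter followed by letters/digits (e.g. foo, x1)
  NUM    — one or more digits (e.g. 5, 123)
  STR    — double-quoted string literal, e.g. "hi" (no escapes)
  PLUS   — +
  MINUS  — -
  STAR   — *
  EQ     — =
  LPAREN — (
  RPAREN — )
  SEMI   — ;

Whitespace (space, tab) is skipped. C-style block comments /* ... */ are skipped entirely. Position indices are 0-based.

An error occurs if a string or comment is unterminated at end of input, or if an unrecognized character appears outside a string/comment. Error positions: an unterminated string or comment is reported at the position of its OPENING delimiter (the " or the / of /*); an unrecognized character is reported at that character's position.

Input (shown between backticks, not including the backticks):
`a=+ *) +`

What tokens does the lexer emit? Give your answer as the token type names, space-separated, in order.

pos=0: emit ID 'a' (now at pos=1)
pos=1: emit EQ '='
pos=2: emit PLUS '+'
pos=4: emit STAR '*'
pos=5: emit RPAREN ')'
pos=7: emit PLUS '+'
DONE. 6 tokens: [ID, EQ, PLUS, STAR, RPAREN, PLUS]

Answer: ID EQ PLUS STAR RPAREN PLUS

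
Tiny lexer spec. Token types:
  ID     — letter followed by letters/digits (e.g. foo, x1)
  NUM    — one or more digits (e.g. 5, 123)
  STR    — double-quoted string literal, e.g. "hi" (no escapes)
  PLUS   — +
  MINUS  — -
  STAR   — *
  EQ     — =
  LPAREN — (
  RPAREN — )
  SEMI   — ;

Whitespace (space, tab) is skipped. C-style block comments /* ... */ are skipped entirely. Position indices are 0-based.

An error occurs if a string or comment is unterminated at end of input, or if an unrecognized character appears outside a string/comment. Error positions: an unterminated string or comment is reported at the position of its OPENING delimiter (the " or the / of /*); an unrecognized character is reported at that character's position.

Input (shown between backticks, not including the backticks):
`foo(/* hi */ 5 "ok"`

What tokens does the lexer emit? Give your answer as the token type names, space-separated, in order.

Answer: ID LPAREN NUM STR

Derivation:
pos=0: emit ID 'foo' (now at pos=3)
pos=3: emit LPAREN '('
pos=4: enter COMMENT mode (saw '/*')
exit COMMENT mode (now at pos=12)
pos=13: emit NUM '5' (now at pos=14)
pos=15: enter STRING mode
pos=15: emit STR "ok" (now at pos=19)
DONE. 4 tokens: [ID, LPAREN, NUM, STR]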